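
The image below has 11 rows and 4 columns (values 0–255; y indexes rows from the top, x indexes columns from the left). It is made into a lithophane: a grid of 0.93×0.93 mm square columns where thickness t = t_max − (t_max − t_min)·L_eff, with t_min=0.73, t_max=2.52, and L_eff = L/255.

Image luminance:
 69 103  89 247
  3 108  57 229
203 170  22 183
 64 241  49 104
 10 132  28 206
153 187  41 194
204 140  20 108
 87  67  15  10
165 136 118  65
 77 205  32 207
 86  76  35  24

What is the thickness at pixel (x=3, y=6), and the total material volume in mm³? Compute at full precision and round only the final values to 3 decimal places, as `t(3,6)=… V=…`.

span = t_max - t_min = 2.52 - 0.73 = 1.790
L(3,6) = 108, L_eff = 108/255 = 0.423529
t(3,6) = 2.52 - 1.790·0.423529 = 1.762
Σt over all 11·4 pixels = 1973789/25500 ≈ 77.4034902
V = pitch²·Σt = 0.93²·1973789/25500 = 66.946

t(3,6)=1.762 V=66.946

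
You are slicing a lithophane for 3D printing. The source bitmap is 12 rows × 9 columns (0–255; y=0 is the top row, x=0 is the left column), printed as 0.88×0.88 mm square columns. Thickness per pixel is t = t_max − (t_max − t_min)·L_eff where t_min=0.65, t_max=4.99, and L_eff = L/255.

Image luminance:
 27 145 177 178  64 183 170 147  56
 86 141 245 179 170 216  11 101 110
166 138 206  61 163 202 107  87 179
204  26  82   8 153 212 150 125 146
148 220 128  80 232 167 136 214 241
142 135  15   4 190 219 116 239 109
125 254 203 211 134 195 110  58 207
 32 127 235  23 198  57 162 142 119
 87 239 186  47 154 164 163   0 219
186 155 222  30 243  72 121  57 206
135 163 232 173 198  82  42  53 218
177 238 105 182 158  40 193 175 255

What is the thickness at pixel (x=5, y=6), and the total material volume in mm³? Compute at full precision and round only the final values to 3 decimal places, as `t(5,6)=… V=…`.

t(5,6)=1.671 V=212.813

span = t_max - t_min = 4.99 - 0.65 = 4.340
L(5,6) = 195, L_eff = 195/255 = 0.764706
t(5,6) = 4.99 - 4.340·0.764706 = 1.671
Σt over all 12·9 pixels = 1751912/6375 ≈ 274.8097255
V = pitch²·Σt = 0.88²·1751912/6375 = 212.813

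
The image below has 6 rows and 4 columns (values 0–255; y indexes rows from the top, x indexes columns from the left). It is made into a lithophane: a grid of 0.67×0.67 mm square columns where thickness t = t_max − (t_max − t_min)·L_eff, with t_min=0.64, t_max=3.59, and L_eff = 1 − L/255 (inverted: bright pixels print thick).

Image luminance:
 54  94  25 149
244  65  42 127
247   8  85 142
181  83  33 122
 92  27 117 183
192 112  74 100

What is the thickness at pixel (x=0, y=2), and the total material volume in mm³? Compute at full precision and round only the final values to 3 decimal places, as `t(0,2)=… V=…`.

t(0,2)=3.497 V=20.387

span = t_max - t_min = 3.59 - 0.64 = 2.950
L(0,2) = 247, L_eff = 1 - 247/255 = 0.031373 (inverted)
t(0,2) = 3.59 - 2.950·0.031373 = 3.497
Σt over all 6·4 pixels = 38603/850 ≈ 45.4152941
V = pitch²·Σt = 0.67²·38603/850 = 20.387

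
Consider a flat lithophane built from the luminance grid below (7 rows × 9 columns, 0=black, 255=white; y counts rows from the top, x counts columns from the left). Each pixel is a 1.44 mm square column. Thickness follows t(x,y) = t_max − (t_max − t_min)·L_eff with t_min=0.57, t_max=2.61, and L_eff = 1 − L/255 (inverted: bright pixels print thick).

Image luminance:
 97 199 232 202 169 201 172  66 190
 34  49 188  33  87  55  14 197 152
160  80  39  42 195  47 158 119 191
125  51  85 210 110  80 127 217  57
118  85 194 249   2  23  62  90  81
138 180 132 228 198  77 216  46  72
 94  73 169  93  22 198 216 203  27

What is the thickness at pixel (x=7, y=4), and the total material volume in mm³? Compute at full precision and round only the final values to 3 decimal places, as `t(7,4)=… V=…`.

t(7,4)=1.290 V=202.462

span = t_max - t_min = 2.61 - 0.57 = 2.040
L(7,4) = 90, L_eff = 1 - 90/255 = 0.647059 (inverted)
t(7,4) = 2.61 - 2.040·0.647059 = 1.290
Σt over all 7·9 pixels = 97.638
V = pitch²·Σt = 1.44²·97.638 = 202.462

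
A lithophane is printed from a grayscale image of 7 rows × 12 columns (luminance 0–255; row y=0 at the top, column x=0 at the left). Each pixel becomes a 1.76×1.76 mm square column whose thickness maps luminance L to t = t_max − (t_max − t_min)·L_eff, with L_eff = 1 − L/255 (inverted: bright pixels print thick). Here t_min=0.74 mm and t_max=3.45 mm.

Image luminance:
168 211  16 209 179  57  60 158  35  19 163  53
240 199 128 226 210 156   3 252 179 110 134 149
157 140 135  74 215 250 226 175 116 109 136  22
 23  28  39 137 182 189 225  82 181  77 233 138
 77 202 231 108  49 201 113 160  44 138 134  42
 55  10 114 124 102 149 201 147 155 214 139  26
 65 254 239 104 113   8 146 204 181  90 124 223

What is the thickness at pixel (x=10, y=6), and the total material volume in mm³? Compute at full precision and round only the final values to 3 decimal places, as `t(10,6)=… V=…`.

t(10,6)=2.058 V=564.176

span = t_max - t_min = 3.45 - 0.74 = 2.710
L(10,6) = 124, L_eff = 1 - 124/255 = 0.513725 (inverted)
t(10,6) = 3.45 - 2.710·0.513725 = 2.058
Σt over all 7·12 pixels = 1548133/8500 ≈ 182.1332941
V = pitch²·Σt = 1.76²·1548133/8500 = 564.176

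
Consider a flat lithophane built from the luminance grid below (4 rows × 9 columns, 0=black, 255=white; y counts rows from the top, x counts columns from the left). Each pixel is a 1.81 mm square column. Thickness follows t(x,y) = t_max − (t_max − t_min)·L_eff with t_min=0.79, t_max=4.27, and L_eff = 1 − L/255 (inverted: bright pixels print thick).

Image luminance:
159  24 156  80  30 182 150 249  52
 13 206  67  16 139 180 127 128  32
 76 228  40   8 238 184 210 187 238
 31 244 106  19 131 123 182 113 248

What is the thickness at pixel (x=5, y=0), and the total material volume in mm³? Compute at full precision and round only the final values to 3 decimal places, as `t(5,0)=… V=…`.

t(5,0)=3.274 V=298.655

span = t_max - t_min = 4.27 - 0.79 = 3.480
L(5,0) = 182, L_eff = 1 - 182/255 = 0.286275 (inverted)
t(5,0) = 4.27 - 3.480·0.286275 = 3.274
Σt over all 4·9 pixels = 193719/2125 ≈ 91.1618824
V = pitch²·Σt = 1.81²·193719/2125 = 298.655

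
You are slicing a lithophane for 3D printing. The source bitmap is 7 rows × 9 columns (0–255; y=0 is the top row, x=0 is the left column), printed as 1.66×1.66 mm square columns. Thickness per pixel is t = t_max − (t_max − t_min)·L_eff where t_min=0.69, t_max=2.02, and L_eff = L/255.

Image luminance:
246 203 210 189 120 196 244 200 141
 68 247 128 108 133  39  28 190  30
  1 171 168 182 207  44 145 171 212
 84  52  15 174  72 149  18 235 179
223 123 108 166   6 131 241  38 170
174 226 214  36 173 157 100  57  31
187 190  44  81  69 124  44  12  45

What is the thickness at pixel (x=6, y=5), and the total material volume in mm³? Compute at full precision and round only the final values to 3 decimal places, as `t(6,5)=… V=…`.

t(6,5)=1.498 V=233.270

span = t_max - t_min = 2.02 - 0.69 = 1.330
L(6,5) = 100, L_eff = 100/255 = 0.392157
t(6,5) = 2.02 - 1.330·0.392157 = 1.498
Σt over all 7·9 pixels = 719551/8500 ≈ 84.6530588
V = pitch²·Σt = 1.66²·719551/8500 = 233.270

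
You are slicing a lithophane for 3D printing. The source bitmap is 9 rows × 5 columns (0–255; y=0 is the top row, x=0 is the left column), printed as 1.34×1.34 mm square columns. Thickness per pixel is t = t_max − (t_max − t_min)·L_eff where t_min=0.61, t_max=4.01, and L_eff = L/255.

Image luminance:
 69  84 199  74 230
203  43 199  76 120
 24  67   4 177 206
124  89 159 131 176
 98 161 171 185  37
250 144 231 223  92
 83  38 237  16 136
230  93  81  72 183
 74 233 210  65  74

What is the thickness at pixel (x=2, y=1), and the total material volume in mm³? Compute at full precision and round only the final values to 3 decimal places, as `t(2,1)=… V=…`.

span = t_max - t_min = 4.01 - 0.61 = 3.400
L(2,1) = 199, L_eff = 199/255 = 0.780392
t(2,1) = 4.01 - 3.400·0.780392 = 1.357
Σt over all 9·5 pixels = 102.17
V = pitch²·Σt = 1.34²·102.17 = 183.456

t(2,1)=1.357 V=183.456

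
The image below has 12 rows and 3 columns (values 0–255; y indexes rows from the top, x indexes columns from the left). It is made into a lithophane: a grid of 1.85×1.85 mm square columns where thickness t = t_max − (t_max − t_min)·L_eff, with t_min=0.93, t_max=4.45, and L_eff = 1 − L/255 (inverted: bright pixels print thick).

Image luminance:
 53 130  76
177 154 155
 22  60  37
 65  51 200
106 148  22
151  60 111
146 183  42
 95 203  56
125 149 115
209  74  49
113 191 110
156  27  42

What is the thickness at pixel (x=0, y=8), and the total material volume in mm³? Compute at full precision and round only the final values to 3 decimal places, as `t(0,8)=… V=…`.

t(0,8)=2.655 V=297.089

span = t_max - t_min = 4.45 - 0.93 = 3.520
L(0,8) = 125, L_eff = 1 - 125/255 = 0.509804 (inverted)
t(0,8) = 4.45 - 3.520·0.509804 = 2.655
Σt over all 12·3 pixels = 553379/6375 ≈ 86.8045490
V = pitch²·Σt = 1.85²·553379/6375 = 297.089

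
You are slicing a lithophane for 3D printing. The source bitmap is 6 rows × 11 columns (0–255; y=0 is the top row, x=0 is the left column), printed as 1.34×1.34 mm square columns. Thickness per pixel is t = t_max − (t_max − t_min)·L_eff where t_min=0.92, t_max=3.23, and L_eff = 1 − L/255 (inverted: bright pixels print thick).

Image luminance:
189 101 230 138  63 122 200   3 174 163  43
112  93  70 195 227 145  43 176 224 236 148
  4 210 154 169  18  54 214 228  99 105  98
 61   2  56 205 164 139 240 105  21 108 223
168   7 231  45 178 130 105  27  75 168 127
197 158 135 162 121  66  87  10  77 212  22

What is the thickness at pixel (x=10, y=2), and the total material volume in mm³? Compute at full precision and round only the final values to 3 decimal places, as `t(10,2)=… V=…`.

span = t_max - t_min = 3.23 - 0.92 = 2.310
L(10,2) = 98, L_eff = 1 - 98/255 = 0.615686 (inverted)
t(10,2) = 3.23 - 2.310·0.615686 = 1.808
Σt over all 6·11 pixels = 57684/425 ≈ 135.7270588
V = pitch²·Σt = 1.34²·57684/425 = 243.712

t(10,2)=1.808 V=243.712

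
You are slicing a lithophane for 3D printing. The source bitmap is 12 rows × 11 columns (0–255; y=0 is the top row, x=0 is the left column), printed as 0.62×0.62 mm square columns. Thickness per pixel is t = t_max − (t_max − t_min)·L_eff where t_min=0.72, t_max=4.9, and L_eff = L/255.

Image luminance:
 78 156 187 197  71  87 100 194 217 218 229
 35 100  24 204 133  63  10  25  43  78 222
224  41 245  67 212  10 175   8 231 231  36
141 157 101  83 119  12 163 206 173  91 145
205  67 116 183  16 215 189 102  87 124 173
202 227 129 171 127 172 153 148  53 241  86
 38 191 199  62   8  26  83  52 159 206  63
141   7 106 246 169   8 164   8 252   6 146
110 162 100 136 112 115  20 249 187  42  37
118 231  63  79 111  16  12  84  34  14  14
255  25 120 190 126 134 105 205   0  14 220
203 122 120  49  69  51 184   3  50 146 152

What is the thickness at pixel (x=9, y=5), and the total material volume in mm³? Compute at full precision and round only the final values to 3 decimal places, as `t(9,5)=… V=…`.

t(9,5)=0.949 V=149.973

span = t_max - t_min = 4.9 - 0.72 = 4.180
L(9,5) = 241, L_eff = 241/255 = 0.945098
t(9,5) = 4.9 - 4.180·0.945098 = 0.949
Σt over all 12·11 pixels = 390.148
V = pitch²·Σt = 0.62²·390.148 = 149.973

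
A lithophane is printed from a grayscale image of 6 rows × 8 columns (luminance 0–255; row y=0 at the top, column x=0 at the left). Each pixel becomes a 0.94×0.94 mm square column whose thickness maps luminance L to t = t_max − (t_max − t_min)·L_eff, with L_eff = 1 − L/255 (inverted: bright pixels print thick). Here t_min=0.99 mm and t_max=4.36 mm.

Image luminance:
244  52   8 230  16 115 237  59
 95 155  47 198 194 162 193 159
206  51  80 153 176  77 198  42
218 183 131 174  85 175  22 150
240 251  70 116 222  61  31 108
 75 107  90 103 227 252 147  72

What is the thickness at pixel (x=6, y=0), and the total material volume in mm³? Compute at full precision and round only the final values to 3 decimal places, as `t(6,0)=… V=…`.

t(6,0)=4.122 V=117.390

span = t_max - t_min = 4.36 - 0.99 = 3.370
L(6,0) = 237, L_eff = 1 - 237/255 = 0.070588 (inverted)
t(6,0) = 4.36 - 3.370·0.070588 = 4.122
Σt over all 6·8 pixels = 3387769/25500 ≈ 132.8536863
V = pitch²·Σt = 0.94²·3387769/25500 = 117.390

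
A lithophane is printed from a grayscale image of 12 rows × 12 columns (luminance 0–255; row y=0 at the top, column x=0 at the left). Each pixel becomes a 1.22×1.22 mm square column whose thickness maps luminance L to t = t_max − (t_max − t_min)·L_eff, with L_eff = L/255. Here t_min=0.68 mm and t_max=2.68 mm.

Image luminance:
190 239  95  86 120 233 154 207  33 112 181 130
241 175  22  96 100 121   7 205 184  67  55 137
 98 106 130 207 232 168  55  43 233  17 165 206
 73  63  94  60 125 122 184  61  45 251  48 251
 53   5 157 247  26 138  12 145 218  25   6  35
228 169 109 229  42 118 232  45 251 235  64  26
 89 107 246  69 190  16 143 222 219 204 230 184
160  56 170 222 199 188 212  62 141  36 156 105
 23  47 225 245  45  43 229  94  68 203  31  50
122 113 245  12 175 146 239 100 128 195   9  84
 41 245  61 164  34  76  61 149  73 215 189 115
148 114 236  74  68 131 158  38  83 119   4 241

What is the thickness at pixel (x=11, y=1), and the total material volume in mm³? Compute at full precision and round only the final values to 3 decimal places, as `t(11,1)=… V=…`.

t(11,1)=1.605 V=359.887

span = t_max - t_min = 2.68 - 0.68 = 2.000
L(11,1) = 137, L_eff = 137/255 = 0.537255
t(11,1) = 2.68 - 2.000·0.537255 = 1.605
Σt over all 12·12 pixels = 308288/1275 ≈ 241.7945098
V = pitch²·Σt = 1.22²·308288/1275 = 359.887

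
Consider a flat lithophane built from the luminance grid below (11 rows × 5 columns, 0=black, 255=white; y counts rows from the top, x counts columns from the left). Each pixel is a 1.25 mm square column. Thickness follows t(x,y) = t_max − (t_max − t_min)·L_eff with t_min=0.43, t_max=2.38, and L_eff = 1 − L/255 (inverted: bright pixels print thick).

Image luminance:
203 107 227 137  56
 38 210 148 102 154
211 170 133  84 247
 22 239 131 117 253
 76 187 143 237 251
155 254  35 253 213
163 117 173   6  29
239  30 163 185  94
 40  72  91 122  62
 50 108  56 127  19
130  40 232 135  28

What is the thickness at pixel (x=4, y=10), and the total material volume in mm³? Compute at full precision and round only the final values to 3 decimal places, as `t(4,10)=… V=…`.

span = t_max - t_min = 2.38 - 0.43 = 1.950
L(4,10) = 28, L_eff = 1 - 28/255 = 0.890196 (inverted)
t(4,10) = 2.38 - 1.950·0.890196 = 0.644
Σt over all 11·5 pixels = 135157/1700 ≈ 79.5041176
V = pitch²·Σt = 1.25²·135157/1700 = 124.225

t(4,10)=0.644 V=124.225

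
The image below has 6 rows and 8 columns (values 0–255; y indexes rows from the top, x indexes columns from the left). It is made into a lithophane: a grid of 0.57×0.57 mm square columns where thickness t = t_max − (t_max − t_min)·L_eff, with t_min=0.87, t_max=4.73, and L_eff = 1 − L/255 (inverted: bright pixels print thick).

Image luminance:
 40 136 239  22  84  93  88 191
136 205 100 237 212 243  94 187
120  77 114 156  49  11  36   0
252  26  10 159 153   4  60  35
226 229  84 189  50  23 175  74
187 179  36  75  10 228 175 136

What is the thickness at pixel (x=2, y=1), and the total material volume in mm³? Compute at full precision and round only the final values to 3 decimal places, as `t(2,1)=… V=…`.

span = t_max - t_min = 4.73 - 0.87 = 3.860
L(2,1) = 100, L_eff = 1 - 100/255 = 0.607843 (inverted)
t(2,1) = 4.73 - 3.860·0.607843 = 2.384
Σt over all 6·8 pixels = 64877/510 ≈ 127.2098039
V = pitch²·Σt = 0.57²·64877/510 = 41.330

t(2,1)=2.384 V=41.330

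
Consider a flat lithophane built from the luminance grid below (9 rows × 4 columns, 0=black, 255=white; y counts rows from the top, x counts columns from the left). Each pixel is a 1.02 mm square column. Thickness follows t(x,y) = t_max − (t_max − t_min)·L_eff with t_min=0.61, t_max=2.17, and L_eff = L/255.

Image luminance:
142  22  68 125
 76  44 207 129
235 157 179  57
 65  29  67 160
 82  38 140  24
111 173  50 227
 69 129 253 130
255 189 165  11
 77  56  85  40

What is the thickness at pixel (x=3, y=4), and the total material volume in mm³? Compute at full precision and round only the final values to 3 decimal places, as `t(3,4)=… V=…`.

span = t_max - t_min = 2.17 - 0.61 = 1.560
L(3,4) = 24, L_eff = 24/255 = 0.094118
t(3,4) = 2.17 - 1.560·0.094118 = 2.023
Σt over all 9·4 pixels = 113147/2125 ≈ 53.2456471
V = pitch²·Σt = 1.02²·113147/2125 = 55.397

t(3,4)=2.023 V=55.397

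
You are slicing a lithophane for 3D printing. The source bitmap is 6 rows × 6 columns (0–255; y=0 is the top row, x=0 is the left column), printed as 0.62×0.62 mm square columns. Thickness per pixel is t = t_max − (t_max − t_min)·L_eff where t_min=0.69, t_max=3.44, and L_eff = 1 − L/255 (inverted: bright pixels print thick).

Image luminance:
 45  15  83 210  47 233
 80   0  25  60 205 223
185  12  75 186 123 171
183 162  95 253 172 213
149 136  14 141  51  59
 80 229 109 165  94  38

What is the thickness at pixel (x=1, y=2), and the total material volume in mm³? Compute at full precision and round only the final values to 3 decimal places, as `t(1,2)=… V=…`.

span = t_max - t_min = 3.44 - 0.69 = 2.750
L(1,2) = 12, L_eff = 1 - 12/255 = 0.952941 (inverted)
t(1,2) = 3.44 - 2.750·0.952941 = 0.819
Σt over all 6·6 pixels = 364339/5100 ≈ 71.4390196
V = pitch²·Σt = 0.62²·364339/5100 = 27.461

t(1,2)=0.819 V=27.461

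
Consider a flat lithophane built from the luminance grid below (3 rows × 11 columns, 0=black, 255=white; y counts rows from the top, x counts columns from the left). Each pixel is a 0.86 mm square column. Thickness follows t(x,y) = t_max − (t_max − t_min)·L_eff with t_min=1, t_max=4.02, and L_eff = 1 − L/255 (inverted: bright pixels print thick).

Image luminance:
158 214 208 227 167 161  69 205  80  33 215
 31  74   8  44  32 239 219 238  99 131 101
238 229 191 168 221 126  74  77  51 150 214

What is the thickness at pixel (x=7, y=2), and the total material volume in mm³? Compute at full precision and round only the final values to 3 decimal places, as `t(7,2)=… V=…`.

span = t_max - t_min = 4.02 - 1 = 3.020
L(7,2) = 77, L_eff = 1 - 77/255 = 0.698039 (inverted)
t(7,2) = 4.02 - 3.020·0.698039 = 1.912
Σt over all 3·11 pixels = 88.568
V = pitch²·Σt = 0.86²·88.568 = 65.505

t(7,2)=1.912 V=65.505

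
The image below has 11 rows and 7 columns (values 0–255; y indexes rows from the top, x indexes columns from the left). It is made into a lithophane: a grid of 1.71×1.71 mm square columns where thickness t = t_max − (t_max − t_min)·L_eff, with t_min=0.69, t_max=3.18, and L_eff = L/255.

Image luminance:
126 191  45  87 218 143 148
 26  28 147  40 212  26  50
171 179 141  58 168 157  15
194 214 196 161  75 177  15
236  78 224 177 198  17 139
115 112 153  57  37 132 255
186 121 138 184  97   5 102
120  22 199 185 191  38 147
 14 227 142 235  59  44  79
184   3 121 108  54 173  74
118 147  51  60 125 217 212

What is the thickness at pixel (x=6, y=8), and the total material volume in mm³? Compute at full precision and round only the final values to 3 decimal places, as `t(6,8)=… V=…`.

t(6,8)=2.409 V=444.171

span = t_max - t_min = 3.18 - 0.69 = 2.490
L(6,8) = 79, L_eff = 79/255 = 0.309804
t(6,8) = 3.18 - 2.490·0.309804 = 2.409
Σt over all 11·7 pixels = 151.9
V = pitch²·Σt = 1.71²·151.9 = 444.171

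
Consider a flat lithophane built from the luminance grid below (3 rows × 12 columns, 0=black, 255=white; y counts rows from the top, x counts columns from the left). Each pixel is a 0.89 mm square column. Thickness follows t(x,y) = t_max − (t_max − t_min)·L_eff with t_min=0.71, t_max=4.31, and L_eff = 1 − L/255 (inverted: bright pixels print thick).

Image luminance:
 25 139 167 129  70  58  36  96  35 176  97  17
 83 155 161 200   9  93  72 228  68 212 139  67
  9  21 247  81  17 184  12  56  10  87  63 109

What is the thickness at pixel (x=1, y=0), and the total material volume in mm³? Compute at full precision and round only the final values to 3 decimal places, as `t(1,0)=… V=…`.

t(1,0)=2.672 V=58.580

span = t_max - t_min = 4.31 - 0.71 = 3.600
L(1,0) = 139, L_eff = 1 - 139/255 = 0.454902 (inverted)
t(1,0) = 4.31 - 3.600·0.454902 = 2.672
Σt over all 3·12 pixels = 31431/425 ≈ 73.9552941
V = pitch²·Σt = 0.89²·31431/425 = 58.580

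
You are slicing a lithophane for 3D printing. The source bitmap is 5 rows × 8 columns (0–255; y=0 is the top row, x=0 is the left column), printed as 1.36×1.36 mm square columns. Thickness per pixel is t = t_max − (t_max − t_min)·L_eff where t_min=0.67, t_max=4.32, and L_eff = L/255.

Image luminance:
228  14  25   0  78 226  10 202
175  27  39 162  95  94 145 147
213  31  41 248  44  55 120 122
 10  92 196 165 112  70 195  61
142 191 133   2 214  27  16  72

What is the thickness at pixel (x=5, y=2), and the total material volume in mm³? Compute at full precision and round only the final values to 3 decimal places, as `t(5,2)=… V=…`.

span = t_max - t_min = 4.32 - 0.67 = 3.650
L(5,2) = 55, L_eff = 55/255 = 0.215686
t(5,2) = 4.32 - 3.650·0.215686 = 3.533
Σt over all 5·8 pixels = 190611/1700 ≈ 112.1241176
V = pitch²·Σt = 1.36²·190611/1700 = 207.385

t(5,2)=3.533 V=207.385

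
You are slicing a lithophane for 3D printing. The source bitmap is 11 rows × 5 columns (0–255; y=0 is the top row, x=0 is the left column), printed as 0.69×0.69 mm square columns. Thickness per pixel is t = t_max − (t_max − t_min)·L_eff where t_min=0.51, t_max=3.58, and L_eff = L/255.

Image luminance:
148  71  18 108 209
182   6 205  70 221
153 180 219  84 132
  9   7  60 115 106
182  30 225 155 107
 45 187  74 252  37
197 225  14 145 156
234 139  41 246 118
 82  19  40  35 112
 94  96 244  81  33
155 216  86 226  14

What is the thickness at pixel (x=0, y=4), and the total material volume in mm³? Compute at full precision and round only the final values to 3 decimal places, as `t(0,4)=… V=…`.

span = t_max - t_min = 3.58 - 0.51 = 3.070
L(0,4) = 182, L_eff = 182/255 = 0.713725
t(0,4) = 3.58 - 3.070·0.713725 = 1.389
Σt over all 11·5 pixels = 198729/1700 ≈ 116.8994118
V = pitch²·Σt = 0.69²·198729/1700 = 55.656

t(0,4)=1.389 V=55.656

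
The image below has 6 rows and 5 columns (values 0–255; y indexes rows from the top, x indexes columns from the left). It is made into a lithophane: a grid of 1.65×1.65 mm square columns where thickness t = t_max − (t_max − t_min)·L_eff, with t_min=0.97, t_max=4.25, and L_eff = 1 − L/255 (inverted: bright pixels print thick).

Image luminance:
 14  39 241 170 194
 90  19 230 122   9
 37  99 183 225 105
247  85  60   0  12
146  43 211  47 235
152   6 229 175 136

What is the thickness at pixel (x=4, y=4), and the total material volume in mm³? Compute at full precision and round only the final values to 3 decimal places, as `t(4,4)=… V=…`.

span = t_max - t_min = 4.25 - 0.97 = 3.280
L(4,4) = 235, L_eff = 1 - 235/255 = 0.078431 (inverted)
t(4,4) = 4.25 - 3.280·0.078431 = 3.993
Σt over all 6·5 pixels = 318343/4250 ≈ 74.9042353
V = pitch²·Σt = 1.65²·318343/4250 = 203.927

t(4,4)=3.993 V=203.927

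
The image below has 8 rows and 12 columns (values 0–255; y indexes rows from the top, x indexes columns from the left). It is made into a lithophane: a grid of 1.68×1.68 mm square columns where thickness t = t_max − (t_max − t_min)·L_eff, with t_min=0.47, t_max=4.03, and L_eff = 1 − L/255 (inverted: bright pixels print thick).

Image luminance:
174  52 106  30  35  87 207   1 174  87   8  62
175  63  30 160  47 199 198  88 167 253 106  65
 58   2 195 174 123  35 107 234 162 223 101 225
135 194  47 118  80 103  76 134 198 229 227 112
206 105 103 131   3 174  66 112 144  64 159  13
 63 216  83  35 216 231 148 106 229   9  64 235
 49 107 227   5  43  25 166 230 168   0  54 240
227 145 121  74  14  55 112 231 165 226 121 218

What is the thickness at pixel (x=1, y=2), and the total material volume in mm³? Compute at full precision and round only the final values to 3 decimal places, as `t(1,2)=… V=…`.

span = t_max - t_min = 4.03 - 0.47 = 3.560
L(1,2) = 2, L_eff = 1 - 2/255 = 0.992157 (inverted)
t(1,2) = 4.03 - 3.560·0.992157 = 0.498
Σt over all 8·12 pixels = 1338196/6375 ≈ 209.9130980
V = pitch²·Σt = 1.68²·1338196/6375 = 592.459

t(1,2)=0.498 V=592.459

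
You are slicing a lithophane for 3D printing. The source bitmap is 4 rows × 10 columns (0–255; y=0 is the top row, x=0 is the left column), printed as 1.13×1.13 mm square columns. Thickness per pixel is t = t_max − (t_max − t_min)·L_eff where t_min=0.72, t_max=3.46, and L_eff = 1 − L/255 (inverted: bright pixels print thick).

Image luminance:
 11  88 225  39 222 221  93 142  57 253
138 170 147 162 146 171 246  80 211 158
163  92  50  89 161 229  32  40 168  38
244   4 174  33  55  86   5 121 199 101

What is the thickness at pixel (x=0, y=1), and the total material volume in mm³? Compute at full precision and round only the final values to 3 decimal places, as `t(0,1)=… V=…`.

span = t_max - t_min = 3.46 - 0.72 = 2.740
L(0,1) = 138, L_eff = 1 - 138/255 = 0.458824 (inverted)
t(0,1) = 3.46 - 2.740·0.458824 = 2.203
Σt over all 4·10 pixels = 176828/2125 ≈ 83.2131765
V = pitch²·Σt = 1.13²·176828/2125 = 106.255

t(0,1)=2.203 V=106.255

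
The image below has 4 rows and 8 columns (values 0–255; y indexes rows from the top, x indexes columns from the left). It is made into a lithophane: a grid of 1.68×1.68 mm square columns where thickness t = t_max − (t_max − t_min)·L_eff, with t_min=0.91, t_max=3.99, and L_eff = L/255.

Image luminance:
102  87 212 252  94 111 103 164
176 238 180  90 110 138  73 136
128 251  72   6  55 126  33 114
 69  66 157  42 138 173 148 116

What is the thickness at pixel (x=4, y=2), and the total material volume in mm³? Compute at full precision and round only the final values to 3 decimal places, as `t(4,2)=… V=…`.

t(4,2)=3.326 V=225.367

span = t_max - t_min = 3.99 - 0.91 = 3.080
L(4,2) = 55, L_eff = 55/255 = 0.215686
t(4,2) = 3.99 - 3.080·0.215686 = 3.326
Σt over all 4·8 pixels = 33936/425 ≈ 79.8494118
V = pitch²·Σt = 1.68²·33936/425 = 225.367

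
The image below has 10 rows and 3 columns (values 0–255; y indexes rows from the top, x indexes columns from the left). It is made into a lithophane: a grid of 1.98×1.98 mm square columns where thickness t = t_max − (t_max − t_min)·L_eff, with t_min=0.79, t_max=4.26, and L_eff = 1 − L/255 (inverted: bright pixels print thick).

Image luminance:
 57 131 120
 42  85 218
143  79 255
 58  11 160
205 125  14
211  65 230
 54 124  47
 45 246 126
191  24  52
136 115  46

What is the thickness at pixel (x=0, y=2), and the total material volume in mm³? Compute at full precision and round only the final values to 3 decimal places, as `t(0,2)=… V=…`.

span = t_max - t_min = 4.26 - 0.79 = 3.470
L(0,2) = 143, L_eff = 1 - 143/255 = 0.439216 (inverted)
t(0,2) = 4.26 - 3.470·0.439216 = 2.736
Σt over all 10·3 pixels = 357871/5100 ≈ 70.1707843
V = pitch²·Σt = 1.98²·357871/5100 = 275.098

t(0,2)=2.736 V=275.098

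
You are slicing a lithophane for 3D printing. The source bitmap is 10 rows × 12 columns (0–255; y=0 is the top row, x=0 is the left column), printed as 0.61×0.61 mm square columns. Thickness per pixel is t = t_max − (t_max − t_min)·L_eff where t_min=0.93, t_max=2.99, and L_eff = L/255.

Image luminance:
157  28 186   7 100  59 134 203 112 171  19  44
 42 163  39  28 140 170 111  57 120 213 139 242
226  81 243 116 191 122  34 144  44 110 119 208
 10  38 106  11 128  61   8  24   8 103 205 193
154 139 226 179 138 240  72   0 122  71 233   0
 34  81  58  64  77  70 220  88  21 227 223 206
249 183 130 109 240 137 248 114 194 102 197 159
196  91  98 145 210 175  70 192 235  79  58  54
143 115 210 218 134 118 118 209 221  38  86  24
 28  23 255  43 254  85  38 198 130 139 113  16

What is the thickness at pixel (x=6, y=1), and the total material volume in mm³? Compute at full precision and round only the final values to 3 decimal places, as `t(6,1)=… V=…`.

t(6,1)=2.093 V=89.078

span = t_max - t_min = 2.99 - 0.93 = 2.060
L(6,1) = 111, L_eff = 111/255 = 0.435294
t(6,1) = 2.99 - 2.060·0.435294 = 2.093
Σt over all 10·12 pixels = 1017419/4250 ≈ 239.3927059
V = pitch²·Σt = 0.61²·1017419/4250 = 89.078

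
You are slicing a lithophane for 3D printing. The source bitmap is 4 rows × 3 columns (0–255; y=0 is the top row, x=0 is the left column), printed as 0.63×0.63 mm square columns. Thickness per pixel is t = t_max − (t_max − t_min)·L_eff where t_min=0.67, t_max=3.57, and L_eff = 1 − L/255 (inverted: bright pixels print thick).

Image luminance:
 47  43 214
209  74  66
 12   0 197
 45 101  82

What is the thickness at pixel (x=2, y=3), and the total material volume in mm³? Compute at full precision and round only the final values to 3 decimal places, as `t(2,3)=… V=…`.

t(2,3)=1.603 V=8.111

span = t_max - t_min = 3.57 - 0.67 = 2.900
L(2,3) = 82, L_eff = 1 - 82/255 = 0.678431 (inverted)
t(2,3) = 3.57 - 2.900·0.678431 = 1.603
Σt over all 4·3 pixels = 26056/1275 ≈ 20.4360784
V = pitch²·Σt = 0.63²·26056/1275 = 8.111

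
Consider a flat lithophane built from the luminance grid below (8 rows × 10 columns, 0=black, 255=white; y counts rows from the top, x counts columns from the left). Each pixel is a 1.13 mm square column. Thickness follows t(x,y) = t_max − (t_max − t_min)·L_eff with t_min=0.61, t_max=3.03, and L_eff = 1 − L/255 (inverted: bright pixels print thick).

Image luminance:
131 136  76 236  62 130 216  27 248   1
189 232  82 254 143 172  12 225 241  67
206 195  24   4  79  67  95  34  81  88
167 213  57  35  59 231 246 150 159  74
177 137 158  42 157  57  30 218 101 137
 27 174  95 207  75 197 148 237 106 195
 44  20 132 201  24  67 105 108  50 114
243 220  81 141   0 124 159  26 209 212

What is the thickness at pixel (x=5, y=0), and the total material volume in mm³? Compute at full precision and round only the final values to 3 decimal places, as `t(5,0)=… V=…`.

span = t_max - t_min = 3.03 - 0.61 = 2.420
L(5,0) = 130, L_eff = 1 - 130/255 = 0.490196 (inverted)
t(5,0) = 3.03 - 2.420·0.490196 = 1.844
Σt over all 8·10 pixels = 1844179/12750 ≈ 144.6414902
V = pitch²·Σt = 1.13²·1844179/12750 = 184.693

t(5,0)=1.844 V=184.693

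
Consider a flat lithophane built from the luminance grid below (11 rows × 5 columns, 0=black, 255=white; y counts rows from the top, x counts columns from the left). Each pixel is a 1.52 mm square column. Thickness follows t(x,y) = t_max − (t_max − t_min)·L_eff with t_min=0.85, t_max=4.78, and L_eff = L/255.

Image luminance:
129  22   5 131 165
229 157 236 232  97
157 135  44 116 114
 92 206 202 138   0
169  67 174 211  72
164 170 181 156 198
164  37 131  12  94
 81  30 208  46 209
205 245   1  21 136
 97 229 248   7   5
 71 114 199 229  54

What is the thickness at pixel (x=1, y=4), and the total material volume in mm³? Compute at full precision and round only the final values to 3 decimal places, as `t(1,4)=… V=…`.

t(1,4)=3.747 V=356.657

span = t_max - t_min = 4.78 - 0.85 = 3.930
L(1,4) = 67, L_eff = 67/255 = 0.262745
t(1,4) = 4.78 - 3.930·0.262745 = 3.747
Σt over all 11·5 pixels = 328037/2125 ≈ 154.3703529
V = pitch²·Σt = 1.52²·328037/2125 = 356.657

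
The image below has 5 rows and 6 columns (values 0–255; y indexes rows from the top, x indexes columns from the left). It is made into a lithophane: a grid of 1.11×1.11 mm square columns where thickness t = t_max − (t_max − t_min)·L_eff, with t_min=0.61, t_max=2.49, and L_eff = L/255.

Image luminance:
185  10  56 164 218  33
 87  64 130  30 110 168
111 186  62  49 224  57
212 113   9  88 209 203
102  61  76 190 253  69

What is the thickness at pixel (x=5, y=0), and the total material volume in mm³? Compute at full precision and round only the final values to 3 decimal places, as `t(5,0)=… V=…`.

span = t_max - t_min = 2.49 - 0.61 = 1.880
L(5,0) = 33, L_eff = 33/255 = 0.129412
t(5,0) = 2.49 - 1.880·0.129412 = 2.247
Σt over all 5·6 pixels = 620699/12750 ≈ 48.6822745
V = pitch²·Σt = 1.11²·620699/12750 = 59.981

t(5,0)=2.247 V=59.981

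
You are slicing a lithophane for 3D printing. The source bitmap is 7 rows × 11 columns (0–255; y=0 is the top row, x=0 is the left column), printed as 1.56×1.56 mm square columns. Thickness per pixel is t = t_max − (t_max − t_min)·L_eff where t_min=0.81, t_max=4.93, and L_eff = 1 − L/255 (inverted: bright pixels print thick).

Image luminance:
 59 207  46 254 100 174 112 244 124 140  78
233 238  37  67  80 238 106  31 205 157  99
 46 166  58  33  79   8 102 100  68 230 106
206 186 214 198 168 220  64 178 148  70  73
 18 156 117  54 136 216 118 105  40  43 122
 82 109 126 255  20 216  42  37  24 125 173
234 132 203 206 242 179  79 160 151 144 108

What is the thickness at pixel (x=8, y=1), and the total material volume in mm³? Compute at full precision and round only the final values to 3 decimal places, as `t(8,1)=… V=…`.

t(8,1)=4.122 V=541.910

span = t_max - t_min = 4.93 - 0.81 = 4.120
L(8,1) = 205, L_eff = 1 - 205/255 = 0.196078 (inverted)
t(8,1) = 4.93 - 4.120·0.196078 = 4.122
Σt over all 7·11 pixels = 5678299/25500 ≈ 222.6783922
V = pitch²·Σt = 1.56²·5678299/25500 = 541.910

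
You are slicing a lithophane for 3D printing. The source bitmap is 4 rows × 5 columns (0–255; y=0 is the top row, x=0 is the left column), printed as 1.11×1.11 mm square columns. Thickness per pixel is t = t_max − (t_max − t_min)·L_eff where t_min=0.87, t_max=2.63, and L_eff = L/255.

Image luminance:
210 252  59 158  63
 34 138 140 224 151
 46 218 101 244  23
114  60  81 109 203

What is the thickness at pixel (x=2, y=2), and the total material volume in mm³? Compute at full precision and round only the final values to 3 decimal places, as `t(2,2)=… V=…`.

t(2,2)=1.933 V=42.460

span = t_max - t_min = 2.63 - 0.87 = 1.760
L(2,2) = 101, L_eff = 101/255 = 0.396078
t(2,2) = 2.63 - 1.760·0.396078 = 1.933
Σt over all 4·5 pixels = 73231/2125 ≈ 34.4616471
V = pitch²·Σt = 1.11²·73231/2125 = 42.460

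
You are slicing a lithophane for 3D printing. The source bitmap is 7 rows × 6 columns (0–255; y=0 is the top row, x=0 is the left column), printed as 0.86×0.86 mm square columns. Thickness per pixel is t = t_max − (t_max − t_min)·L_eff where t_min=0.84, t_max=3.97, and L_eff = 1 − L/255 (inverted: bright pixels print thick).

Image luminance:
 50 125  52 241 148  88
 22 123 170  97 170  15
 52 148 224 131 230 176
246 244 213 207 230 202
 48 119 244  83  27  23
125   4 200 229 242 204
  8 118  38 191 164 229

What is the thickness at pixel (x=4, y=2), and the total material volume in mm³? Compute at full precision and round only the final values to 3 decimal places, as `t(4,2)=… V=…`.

span = t_max - t_min = 3.97 - 0.84 = 3.130
L(4,2) = 230, L_eff = 1 - 230/255 = 0.098039 (inverted)
t(4,2) = 3.97 - 3.130·0.098039 = 3.663
Σt over all 7·6 pixels = 137317/1275 ≈ 107.6996078
V = pitch²·Σt = 0.86²·137317/1275 = 79.655

t(4,2)=3.663 V=79.655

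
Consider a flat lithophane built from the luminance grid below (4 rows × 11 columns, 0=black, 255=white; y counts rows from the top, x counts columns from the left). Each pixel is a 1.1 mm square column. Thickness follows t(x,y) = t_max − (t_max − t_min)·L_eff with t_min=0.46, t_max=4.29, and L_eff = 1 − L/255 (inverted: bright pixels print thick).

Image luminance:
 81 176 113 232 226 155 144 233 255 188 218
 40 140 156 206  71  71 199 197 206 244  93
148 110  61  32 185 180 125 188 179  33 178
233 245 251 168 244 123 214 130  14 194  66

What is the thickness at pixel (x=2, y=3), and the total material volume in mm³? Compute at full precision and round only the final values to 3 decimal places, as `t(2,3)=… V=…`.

t(2,3)=4.230 V=150.707

span = t_max - t_min = 4.29 - 0.46 = 3.830
L(2,3) = 251, L_eff = 1 - 251/255 = 0.015686 (inverted)
t(2,3) = 4.29 - 3.830·0.015686 = 4.230
Σt over all 4·11 pixels = 211737/1700 ≈ 124.5511765
V = pitch²·Σt = 1.1²·211737/1700 = 150.707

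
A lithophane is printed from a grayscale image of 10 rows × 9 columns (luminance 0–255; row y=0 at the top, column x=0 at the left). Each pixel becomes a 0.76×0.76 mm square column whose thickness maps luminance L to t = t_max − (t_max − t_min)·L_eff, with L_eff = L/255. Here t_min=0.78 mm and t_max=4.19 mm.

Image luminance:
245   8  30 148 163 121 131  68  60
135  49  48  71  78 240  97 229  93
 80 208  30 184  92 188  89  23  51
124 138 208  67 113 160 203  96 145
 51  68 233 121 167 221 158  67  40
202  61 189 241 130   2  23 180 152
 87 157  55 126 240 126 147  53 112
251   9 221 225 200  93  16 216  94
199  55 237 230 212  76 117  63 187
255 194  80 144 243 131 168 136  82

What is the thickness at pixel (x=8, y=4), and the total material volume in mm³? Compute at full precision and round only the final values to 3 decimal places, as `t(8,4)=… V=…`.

span = t_max - t_min = 4.19 - 0.78 = 3.410
L(8,4) = 40, L_eff = 40/255 = 0.156863
t(8,4) = 4.19 - 3.410·0.156863 = 3.655
Σt over all 10·9 pixels = 2803627/12750 ≈ 219.8923137
V = pitch²·Σt = 0.76²·2803627/12750 = 127.010

t(8,4)=3.655 V=127.010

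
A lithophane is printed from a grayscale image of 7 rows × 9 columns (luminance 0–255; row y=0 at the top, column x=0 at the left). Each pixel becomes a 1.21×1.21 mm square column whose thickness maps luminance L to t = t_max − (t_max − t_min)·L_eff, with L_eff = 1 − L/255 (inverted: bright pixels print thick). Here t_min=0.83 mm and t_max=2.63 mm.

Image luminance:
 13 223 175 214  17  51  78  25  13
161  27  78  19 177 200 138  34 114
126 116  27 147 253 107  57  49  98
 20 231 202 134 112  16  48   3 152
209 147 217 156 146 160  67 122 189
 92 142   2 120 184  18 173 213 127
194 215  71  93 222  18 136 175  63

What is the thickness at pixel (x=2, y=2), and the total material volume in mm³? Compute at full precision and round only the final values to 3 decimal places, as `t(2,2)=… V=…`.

t(2,2)=1.021 V=152.271

span = t_max - t_min = 2.63 - 0.83 = 1.800
L(2,2) = 27, L_eff = 1 - 27/255 = 0.894118 (inverted)
t(2,2) = 2.63 - 1.800·0.894118 = 1.021
Σt over all 7·9 pixels = 35361/340 ≈ 104.0029412
V = pitch²·Σt = 1.21²·35361/340 = 152.271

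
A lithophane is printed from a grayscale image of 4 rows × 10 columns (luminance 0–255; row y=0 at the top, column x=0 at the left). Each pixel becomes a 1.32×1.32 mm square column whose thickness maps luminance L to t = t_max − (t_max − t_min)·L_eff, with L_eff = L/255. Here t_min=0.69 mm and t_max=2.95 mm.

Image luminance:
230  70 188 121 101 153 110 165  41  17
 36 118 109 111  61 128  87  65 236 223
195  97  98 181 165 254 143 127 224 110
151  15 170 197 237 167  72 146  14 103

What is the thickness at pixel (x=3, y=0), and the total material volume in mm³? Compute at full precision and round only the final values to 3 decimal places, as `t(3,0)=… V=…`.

span = t_max - t_min = 2.95 - 0.69 = 2.260
L(3,0) = 121, L_eff = 121/255 = 0.474510
t(3,0) = 2.95 - 2.260·0.474510 = 1.878
Σt over all 4·10 pixels = 26848/375 ≈ 71.5946667
V = pitch²·Σt = 1.32²·26848/375 = 124.747

t(3,0)=1.878 V=124.747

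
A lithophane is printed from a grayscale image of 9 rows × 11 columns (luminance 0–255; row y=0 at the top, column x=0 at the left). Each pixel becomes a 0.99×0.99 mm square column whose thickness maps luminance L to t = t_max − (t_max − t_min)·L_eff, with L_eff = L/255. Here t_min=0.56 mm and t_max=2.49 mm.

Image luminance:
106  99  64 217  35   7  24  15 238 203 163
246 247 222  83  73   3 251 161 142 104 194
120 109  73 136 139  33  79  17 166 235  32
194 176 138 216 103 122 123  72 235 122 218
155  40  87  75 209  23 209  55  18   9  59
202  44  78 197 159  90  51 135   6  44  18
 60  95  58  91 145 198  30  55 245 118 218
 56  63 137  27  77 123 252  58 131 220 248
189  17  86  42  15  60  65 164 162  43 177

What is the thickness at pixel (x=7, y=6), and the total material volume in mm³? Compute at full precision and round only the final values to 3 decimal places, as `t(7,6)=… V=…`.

span = t_max - t_min = 2.49 - 0.56 = 1.930
L(7,6) = 55, L_eff = 55/255 = 0.215686
t(7,6) = 2.49 - 1.930·0.215686 = 2.074
Σt over all 9·11 pixels = 2038753/12750 ≈ 159.9021961
V = pitch²·Σt = 0.99²·2038753/12750 = 156.720

t(7,6)=2.074 V=156.720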